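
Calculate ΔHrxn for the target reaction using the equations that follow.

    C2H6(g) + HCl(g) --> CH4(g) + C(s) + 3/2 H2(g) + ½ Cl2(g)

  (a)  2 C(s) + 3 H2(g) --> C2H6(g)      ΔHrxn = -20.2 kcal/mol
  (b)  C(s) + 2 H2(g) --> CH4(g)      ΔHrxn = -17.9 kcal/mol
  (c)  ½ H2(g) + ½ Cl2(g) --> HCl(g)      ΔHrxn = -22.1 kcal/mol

(a) reversed: +20.2 kcal/mol
(b) as written: -17.9 kcal/mol
(c) reversed: +22.1 kcal/mol
Summing the manipulated equations, ΔHrxn = (+20.2) + (-17.9) + (+22.1) = 24.4 kcal/mol

ΔHrxn = 24.4 kcal/mol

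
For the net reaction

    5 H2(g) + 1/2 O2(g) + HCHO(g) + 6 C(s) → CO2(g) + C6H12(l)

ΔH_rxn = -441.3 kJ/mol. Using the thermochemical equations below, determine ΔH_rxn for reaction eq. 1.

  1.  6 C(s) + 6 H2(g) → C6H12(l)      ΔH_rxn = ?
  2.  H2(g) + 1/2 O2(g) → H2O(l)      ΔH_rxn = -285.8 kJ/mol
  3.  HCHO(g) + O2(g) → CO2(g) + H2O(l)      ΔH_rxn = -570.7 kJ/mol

eq. 1 as written (C6H12(l) already on the product side): contributes x
eq. 2 reversed: +285.8 kJ/mol
eq. 3 as written (HCHO(g) already on the reactant side): -570.7 kJ/mol
-441.3 = (+285.8) + (-570.7) + x
x = (-441.3 − (-284.9)) / (1) = -156.4 kJ/mol

ΔH_rxn = -156.4 kJ/mol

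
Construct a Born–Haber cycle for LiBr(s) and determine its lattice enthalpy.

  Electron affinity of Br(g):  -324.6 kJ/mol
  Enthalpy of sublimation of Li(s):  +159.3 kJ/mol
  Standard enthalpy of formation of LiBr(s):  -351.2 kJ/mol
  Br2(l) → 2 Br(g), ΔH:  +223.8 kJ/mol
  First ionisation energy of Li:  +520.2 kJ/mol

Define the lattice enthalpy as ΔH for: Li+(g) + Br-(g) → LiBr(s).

ΔHf° = 1·ΔHsub + 1·(ΣIE) + 1/2·D(Br2) + 1·EA + U
-351.2 = 1·(+159.3) + 1·(+520.2) + 1/2·(+223.8) + 1·(-324.6) + U
U = -351.2 − (+466.8) = -818.0 kJ/mol

U = -818.0 kJ/mol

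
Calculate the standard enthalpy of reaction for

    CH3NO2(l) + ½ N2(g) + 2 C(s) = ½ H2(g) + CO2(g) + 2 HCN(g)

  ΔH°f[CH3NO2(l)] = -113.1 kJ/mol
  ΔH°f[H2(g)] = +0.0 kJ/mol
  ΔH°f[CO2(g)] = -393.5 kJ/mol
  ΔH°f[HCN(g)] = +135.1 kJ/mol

Products: 1/2·(+0.0) + 1·(-393.5) + 2·(+135.1) = -123.3
Reactants: 1·(-113.1) + 1/2·(+0.0) + 2·(+0.0) = -113.1
ΔH° = (-123.3) − (-113.1) = -10.2 kJ/mol

ΔH° = -10.2 kJ/mol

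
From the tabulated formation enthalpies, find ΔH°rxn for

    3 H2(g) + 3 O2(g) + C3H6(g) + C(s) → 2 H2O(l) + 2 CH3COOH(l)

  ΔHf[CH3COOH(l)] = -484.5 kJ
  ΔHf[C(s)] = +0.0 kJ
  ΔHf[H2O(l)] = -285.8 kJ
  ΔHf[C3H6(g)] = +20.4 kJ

ΔH°rxn = Σ nΔHf°(products) − Σ nΔHf°(reactants).
Products: 2·(-285.8) + 2·(-484.5) = -1540.6
Reactants: 3·(+0.0) + 3·(+0.0) + 1·(+20.4) + 1·(+0.0) = +20.4
ΔH°rxn = (-1540.6) − (+20.4) = -1561.0 kJ

ΔH°rxn = -1561.0 kJ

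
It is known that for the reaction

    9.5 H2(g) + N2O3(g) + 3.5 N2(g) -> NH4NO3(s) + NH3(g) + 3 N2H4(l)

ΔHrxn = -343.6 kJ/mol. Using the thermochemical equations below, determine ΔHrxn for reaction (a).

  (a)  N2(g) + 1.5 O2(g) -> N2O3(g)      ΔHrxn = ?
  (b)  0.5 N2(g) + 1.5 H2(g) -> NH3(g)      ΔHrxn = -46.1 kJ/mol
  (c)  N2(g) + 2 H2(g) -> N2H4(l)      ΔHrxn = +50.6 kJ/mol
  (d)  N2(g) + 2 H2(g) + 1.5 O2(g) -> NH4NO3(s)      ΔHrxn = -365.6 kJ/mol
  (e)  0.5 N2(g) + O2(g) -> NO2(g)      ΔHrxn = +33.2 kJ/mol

ΔHrxn = 83.7 kJ/mol

(a) reversed: contributes −x
(b) as written: -46.1 kJ/mol
(c) × 3: (3)·(+50.6) = +151.8 kJ/mol
(d) as written: -365.6 kJ/mol
(e): not needed.
-343.6 = (-46.1) + (+151.8) + (-365.6) − x
x = (-343.6 − (-259.9)) / (-1) = 83.7 kJ/mol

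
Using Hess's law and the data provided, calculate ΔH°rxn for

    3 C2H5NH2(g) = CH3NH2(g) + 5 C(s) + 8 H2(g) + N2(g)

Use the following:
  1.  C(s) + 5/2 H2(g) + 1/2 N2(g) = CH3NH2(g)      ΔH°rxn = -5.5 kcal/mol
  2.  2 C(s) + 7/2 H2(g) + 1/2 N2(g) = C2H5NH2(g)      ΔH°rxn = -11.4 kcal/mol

ΔH°rxn = 28.7 kcal/mol

eq. 1 as written (CH3NH2(g) already on the product side): -5.5 kcal/mol
eq. 2 reversed and × 3 (reverse to put C2H5NH2(g) on the reactant side; scale by 3 for the 3 C2H5NH2(g)): (-3)·(-11.4) = +34.2 kcal/mol
Since enthalpy is a state function, ΔH°rxn = (1)·(-5.5) + (-3)·(-11.4) = 28.7 kcal/mol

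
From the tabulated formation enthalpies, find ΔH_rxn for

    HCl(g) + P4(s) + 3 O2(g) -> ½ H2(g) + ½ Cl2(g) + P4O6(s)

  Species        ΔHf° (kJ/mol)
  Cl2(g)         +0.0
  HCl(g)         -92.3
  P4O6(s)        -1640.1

Products: 1/2·(+0.0) + 1/2·(+0.0) + 1·(-1640.1) = -1640.1
Reactants: 1·(-92.3) + 1·(+0.0) + 3·(+0.0) = -92.3
ΔH_rxn = (-1640.1) − (-92.3) = -1547.8 kJ/mol

ΔH_rxn = -1547.8 kJ/mol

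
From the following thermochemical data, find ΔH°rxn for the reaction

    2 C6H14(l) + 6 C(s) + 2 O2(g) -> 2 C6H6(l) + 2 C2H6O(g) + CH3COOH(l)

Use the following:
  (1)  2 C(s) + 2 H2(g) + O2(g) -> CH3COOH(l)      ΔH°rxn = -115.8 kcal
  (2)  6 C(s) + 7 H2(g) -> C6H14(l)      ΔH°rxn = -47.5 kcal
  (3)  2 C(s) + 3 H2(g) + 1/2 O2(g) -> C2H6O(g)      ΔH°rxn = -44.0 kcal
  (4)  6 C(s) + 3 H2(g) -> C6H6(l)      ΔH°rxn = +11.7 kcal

(1) as written: -115.8 kcal
(2) reversed and × 2: (-2)·(-47.5) = +95.0 kcal
(3) × 2: (2)·(-44.0) = -88.0 kcal
(4) × 2: (2)·(+11.7) = +23.4 kcal
By Hess's law, ΔH°rxn = (1)·(-115.8) + (-2)·(-47.5) + (2)·(-44.0) + (2)·(+11.7) = -85.4 kcal

ΔH°rxn = -85.4 kcal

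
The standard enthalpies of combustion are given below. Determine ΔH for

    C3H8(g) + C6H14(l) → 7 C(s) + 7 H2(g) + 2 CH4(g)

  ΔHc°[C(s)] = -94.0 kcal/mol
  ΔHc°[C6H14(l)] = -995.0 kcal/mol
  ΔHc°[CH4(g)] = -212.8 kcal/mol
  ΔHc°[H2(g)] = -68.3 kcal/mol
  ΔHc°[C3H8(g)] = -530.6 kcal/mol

ΔH = 36.1 kcal/mol

With combustion enthalpies, reactants minus products:
= [1·(-530.6) + 1·(-995.0)] − [7·(-94.0) + 7·(-68.3) + 2·(-212.8)]
= 36.1 kcal/mol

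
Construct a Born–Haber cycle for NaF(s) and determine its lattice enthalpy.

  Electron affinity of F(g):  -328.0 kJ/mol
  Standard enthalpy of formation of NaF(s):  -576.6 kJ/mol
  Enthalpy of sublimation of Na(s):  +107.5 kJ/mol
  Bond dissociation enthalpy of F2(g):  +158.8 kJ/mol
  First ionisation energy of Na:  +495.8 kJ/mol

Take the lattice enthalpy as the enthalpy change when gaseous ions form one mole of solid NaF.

ΔHf° = 1·ΔHsub + 1·(ΣIE) + 1/2·D(F2) + 1·EA + U
-576.6 = 1·(+107.5) + 1·(+495.8) + 1/2·(+158.8) + 1·(-328.0) + U
U = -576.6 − (+354.7) = -931.3 kJ/mol

U = -931.3 kJ/mol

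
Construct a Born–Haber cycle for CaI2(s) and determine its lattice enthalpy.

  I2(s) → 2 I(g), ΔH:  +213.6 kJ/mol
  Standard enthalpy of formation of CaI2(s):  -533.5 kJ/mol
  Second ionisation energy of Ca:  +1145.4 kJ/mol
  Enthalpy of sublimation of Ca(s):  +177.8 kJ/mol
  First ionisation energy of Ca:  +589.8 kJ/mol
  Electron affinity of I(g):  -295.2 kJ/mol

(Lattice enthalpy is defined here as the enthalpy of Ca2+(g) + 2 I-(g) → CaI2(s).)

U = -2069.7 kJ/mol

ΔHf° = 1·ΔHsub + 1·(ΣIE) + 1·D(I2) + 2·EA + U
-533.5 = 1·(+177.8) + 1·(+1735.2) + 1·(+213.6) + 2·(-295.2) + U
U = -533.5 − (+1536.2) = -2069.7 kJ/mol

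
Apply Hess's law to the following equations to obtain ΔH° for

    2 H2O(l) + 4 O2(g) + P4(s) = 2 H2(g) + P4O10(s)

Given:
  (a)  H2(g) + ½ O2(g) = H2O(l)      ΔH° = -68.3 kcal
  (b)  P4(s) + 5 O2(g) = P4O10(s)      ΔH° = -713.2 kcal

(a) reversed and × 2: (-2)·(-68.3) = +136.6 kcal
(b) as written: -713.2 kcal
ΔH° = (-2)·(-68.3) + (1)·(-713.2) = -576.6 kcal

ΔH° = -576.6 kcal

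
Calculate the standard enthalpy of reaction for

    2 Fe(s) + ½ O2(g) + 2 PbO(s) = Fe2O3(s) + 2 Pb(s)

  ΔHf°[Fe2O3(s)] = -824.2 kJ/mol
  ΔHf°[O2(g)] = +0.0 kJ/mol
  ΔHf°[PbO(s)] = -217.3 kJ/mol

ΔH° = -389.6 kJ/mol

Products: 1·(-824.2) + 2·(+0.0) = -824.2
Reactants: 2·(+0.0) + 1/2·(+0.0) + 2·(-217.3) = -434.6
ΔH° = (-824.2) − (-434.6) = -389.6 kJ/mol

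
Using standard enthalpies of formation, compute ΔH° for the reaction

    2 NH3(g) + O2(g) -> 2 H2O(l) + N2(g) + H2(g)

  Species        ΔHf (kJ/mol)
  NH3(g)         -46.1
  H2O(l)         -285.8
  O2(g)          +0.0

ΔH°rxn = Σ nΔHf°(products) − Σ nΔHf°(reactants).
Products: 2·(-285.8) + 1·(+0.0) + 1·(+0.0) = -571.6
Reactants: 2·(-46.1) + 1·(+0.0) = -92.2
ΔH° = (-571.6) − (-92.2) = -479.4 kJ/mol

ΔH° = -479.4 kJ/mol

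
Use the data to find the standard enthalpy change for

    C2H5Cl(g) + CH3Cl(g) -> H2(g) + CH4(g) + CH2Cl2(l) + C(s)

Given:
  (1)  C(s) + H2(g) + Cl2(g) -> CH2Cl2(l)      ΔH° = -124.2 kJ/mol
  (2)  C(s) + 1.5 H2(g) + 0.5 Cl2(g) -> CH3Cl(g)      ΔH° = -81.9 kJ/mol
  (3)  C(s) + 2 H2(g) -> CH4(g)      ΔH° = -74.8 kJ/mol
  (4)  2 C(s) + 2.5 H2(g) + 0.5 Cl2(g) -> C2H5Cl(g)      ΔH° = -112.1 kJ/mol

ΔH° = -5.0 kJ/mol

(1) as written: -124.2 kJ/mol
(2) reversed: +81.9 kJ/mol
(3) as written: -74.8 kJ/mol
(4) reversed: +112.1 kJ/mol
ΔH° = (-124.2) + (+81.9) + (-74.8) + (+112.1) = -5.0 kJ/mol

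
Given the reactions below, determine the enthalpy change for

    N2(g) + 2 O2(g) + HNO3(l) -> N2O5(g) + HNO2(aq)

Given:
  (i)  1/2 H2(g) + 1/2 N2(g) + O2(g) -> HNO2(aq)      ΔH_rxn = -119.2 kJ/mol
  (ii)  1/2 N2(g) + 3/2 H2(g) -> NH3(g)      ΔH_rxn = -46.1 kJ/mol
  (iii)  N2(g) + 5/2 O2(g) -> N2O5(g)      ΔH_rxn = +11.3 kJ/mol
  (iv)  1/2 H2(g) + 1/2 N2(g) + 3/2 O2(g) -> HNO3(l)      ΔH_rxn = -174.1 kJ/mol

ΔH_rxn = 66.2 kJ/mol

(i) as written (HNO2(aq) already on the product side): -119.2 kJ/mol
(ii): not needed (NH3(g) appears nowhere else).
(iii) as written (N2O5(g) already on the product side): +11.3 kJ/mol
(iv) reversed (HNO3(l) must end up as a reactant): +174.1 kJ/mol
ΔH_rxn = (-119.2) + (+11.3) + (+174.1) = 66.2 kJ/mol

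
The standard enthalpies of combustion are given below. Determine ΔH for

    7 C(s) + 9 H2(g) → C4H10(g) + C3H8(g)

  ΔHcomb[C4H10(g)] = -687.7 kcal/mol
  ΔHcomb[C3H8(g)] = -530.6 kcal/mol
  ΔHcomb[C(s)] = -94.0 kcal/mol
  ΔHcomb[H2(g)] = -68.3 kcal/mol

With combustion enthalpies, reactants minus products:
= [7·(-94.0) + 9·(-68.3)] − [1·(-687.7) + 1·(-530.6)]
= -54.4 kcal/mol

ΔH = -54.4 kcal/mol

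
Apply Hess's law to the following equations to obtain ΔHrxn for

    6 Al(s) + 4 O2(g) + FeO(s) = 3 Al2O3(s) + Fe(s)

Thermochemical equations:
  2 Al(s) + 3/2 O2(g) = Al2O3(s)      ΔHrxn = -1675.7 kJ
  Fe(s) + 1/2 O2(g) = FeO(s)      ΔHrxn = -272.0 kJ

equation 1 × 3 (×3 to match 3 Al2O3(s) in the target): (3)·(-1675.7) = -5027.1 kJ
equation 2 reversed (FeO(s) must end up as a reactant): +272.0 kJ
Since enthalpy is a state function, ΔHrxn = (-5027.1) + (+272.0) = -4755.1 kJ

ΔHrxn = -4755.1 kJ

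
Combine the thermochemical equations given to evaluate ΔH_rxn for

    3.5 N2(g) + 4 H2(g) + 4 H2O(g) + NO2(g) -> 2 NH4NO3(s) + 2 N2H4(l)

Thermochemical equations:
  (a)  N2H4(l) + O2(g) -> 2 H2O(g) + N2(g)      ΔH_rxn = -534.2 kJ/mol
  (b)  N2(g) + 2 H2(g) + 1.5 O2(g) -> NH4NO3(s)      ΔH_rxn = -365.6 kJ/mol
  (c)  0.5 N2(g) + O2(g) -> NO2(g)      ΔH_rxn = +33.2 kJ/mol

ΔH_rxn = 304.0 kJ/mol

(a) reversed and × 2 (reverse to put N2H4(l) on the product side; scale by 2 for the 2 N2H4(l)): (-2)·(-534.2) = +1068.4 kJ/mol
(b) × 2 (scale by 2 for the 2 NH4NO3(s)): (2)·(-365.6) = -731.2 kJ/mol
(c) reversed (reverse to put NO2(g) on the reactant side): -33.2 kJ/mol
Combining the equations, ΔH_rxn = (+1068.4) + (-731.2) + (-33.2) = 304.0 kJ/mol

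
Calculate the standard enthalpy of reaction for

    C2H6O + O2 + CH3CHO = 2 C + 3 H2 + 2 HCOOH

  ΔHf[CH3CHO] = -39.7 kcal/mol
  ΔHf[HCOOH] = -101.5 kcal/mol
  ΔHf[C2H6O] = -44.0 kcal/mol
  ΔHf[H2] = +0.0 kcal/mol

Products: 2·(+0.0) + 3·(+0.0) + 2·(-101.5) = -203.0
Reactants: 1·(-44.0) + 1·(+0.0) + 1·(-39.7) = -83.7
ΔH_rxn = (-203.0) − (-83.7) = -119.3 kcal/mol

ΔH_rxn = -119.3 kcal/mol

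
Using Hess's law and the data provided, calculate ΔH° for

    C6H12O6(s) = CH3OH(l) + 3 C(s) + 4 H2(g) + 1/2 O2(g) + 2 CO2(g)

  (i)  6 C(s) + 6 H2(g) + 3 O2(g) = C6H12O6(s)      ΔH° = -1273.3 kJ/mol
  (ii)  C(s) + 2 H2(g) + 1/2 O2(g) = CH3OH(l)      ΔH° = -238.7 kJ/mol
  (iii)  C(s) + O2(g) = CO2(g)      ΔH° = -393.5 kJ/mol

ΔH° = 247.6 kJ/mol

(i) reversed: +1273.3 kJ/mol
(ii) as written: -238.7 kJ/mol
(iii) × 2: (2)·(-393.5) = -787.0 kJ/mol
Since enthalpy is a state function, ΔH° = (-1)·(-1273.3) + (1)·(-238.7) + (2)·(-393.5) = 247.6 kJ/mol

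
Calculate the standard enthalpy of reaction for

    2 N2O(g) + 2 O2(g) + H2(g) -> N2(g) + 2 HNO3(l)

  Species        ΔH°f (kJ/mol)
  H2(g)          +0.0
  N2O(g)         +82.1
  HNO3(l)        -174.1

ΔH_rxn = -512.4 kJ/mol

Products: 1·(+0.0) + 2·(-174.1) = -348.2
Reactants: 2·(+82.1) + 2·(+0.0) + 1·(+0.0) = +164.2
ΔH_rxn = (-348.2) − (+164.2) = -512.4 kJ/mol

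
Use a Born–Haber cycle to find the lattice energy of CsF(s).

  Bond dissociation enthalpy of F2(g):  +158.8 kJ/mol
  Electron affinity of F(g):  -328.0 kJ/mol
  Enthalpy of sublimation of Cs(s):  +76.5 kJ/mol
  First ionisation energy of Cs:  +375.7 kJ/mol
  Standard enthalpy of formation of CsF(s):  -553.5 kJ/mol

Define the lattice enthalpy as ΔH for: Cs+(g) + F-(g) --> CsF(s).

U = -757.1 kJ/mol

ΔHf° = 1·ΔHsub + 1·(ΣIE) + 1/2·D(F2) + 1·EA + U
-553.5 = 1·(+76.5) + 1·(+375.7) + 1/2·(+158.8) + 1·(-328.0) + U
U = -553.5 − (+203.6) = -757.1 kJ/mol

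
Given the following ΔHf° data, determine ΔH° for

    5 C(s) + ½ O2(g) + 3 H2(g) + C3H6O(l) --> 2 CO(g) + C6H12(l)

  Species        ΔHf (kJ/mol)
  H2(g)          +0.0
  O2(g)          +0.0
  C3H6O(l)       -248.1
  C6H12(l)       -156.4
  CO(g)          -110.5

ΔH° = -129.3 kJ/mol

Products: 2·(-110.5) + 1·(-156.4) = -377.4
Reactants: 5·(+0.0) + 1/2·(+0.0) + 3·(+0.0) + 1·(-248.1) = -248.1
ΔH° = (-377.4) − (-248.1) = -129.3 kJ/mol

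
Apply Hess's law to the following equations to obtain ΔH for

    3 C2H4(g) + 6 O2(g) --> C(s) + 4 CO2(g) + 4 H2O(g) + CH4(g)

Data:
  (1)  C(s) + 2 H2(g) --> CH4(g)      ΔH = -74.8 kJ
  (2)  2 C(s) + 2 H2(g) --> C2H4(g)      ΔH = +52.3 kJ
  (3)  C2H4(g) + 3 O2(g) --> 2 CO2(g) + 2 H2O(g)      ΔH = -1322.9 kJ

ΔH = -2772.9 kJ

(1) as written (CH4(g) already on the product side): -74.8 kJ
(2) reversed: -52.3 kJ
(3) × 2 (scale by 2 for the 4 CO2(g)): (2)·(-1322.9) = -2645.8 kJ
ΔH = (-74.8) + (-52.3) + (-2645.8) = -2772.9 kJ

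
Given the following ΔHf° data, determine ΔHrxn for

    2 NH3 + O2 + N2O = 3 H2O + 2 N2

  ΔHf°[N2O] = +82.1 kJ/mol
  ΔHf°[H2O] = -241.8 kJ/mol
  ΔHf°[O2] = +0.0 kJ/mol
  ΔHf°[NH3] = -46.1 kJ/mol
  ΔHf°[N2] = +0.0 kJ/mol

Products: 3·(-241.8) + 2·(+0.0) = -725.4
Reactants: 2·(-46.1) + 1·(+0.0) + 1·(+82.1) = -10.1
ΔHrxn = (-725.4) − (-10.1) = -715.3 kJ/mol

ΔHrxn = -715.3 kJ/mol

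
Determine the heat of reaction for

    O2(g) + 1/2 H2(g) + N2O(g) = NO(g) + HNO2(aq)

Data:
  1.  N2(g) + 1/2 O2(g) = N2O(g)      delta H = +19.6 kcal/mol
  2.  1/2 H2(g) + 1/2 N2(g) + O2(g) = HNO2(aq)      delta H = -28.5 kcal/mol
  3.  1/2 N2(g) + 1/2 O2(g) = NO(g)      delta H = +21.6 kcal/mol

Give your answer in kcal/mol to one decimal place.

delta H = -26.5 kcal/mol

eq. 1 reversed (N2O(g) must end up as a reactant): -19.6 kcal/mol
eq. 2 as written (HNO2(aq) already on the product side): -28.5 kcal/mol
eq. 3 as written (NO(g) already on the product side): +21.6 kcal/mol
Summing the manipulated equations, delta H = (-1)·(+19.6) + (1)·(-28.5) + (1)·(+21.6) = -26.5 kcal/mol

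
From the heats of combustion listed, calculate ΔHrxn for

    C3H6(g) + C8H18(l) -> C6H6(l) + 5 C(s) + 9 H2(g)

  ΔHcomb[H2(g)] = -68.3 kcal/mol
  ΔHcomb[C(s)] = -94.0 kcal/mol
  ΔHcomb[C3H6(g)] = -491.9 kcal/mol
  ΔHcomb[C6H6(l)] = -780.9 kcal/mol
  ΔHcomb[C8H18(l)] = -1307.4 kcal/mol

With combustion enthalpies, reactants minus products:
= [1·(-491.9) + 1·(-1307.4)] − [1·(-780.9) + 5·(-94.0) + 9·(-68.3)]
= 66.3 kcal/mol

ΔHrxn = 66.3 kcal/mol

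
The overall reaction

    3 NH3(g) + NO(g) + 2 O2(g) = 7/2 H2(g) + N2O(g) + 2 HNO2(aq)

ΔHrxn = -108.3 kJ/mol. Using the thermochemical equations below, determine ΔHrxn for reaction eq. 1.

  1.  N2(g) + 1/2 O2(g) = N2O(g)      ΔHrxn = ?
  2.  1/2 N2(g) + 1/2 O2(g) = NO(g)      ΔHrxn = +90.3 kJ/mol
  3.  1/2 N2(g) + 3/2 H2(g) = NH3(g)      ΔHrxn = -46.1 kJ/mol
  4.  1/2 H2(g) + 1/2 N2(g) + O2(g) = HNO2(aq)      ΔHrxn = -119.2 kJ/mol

ΔHrxn = 82.1 kJ/mol

eq. 1 as written (N2O(g) already on the product side): contributes x
eq. 2 reversed (NO(g) must end up as a reactant): -90.3 kJ/mol
eq. 3 reversed and × 3 (reverse to put NH3(g) on the reactant side; ×3 to match 3 NH3(g) in the target): (-3)·(-46.1) = +138.3 kJ/mol
eq. 4 × 2 (scale by 2 for the 2 HNO2(aq)): (2)·(-119.2) = -238.4 kJ/mol
-108.3 = (-90.3) + (+138.3) + (-238.4) + x
x = (-108.3 − (-190.4)) / (1) = 82.1 kJ/mol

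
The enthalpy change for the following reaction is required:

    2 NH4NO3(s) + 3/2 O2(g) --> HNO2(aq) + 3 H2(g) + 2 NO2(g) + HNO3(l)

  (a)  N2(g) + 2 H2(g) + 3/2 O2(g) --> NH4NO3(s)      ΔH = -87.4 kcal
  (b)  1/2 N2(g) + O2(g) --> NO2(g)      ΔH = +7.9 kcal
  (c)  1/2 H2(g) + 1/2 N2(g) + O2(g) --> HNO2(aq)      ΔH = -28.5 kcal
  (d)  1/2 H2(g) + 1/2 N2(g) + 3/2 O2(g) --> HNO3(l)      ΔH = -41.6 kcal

ΔH = 120.5 kcal

(a) reversed and × 2 (NH4NO3(s) must end up as a reactant; scale by 2 for the 2 NH4NO3(s)): (-2)·(-87.4) = +174.8 kcal
(b) × 2 (scale by 2 for the 2 NO2(g)): (2)·(+7.9) = +15.8 kcal
(c) as written (HNO2(aq) already on the product side): -28.5 kcal
(d) as written (HNO3(l) already on the product side): -41.6 kcal
Summing the manipulated equations, ΔH = (+174.8) + (+15.8) + (-28.5) + (-41.6) = 120.5 kcal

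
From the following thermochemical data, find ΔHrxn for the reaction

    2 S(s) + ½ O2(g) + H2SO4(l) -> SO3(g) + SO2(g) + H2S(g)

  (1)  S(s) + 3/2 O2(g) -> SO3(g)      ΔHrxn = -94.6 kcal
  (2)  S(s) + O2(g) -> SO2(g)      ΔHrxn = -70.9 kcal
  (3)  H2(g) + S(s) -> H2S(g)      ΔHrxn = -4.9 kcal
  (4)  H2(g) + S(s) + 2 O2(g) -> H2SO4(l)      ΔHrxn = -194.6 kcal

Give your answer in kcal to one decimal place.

(1) as written: -94.6 kcal
(2) as written: -70.9 kcal
(3) as written: -4.9 kcal
(4) reversed: +194.6 kcal
ΔHrxn = (1)·(-94.6) + (1)·(-70.9) + (1)·(-4.9) + (-1)·(-194.6) = 24.2 kcal

ΔHrxn = 24.2 kcal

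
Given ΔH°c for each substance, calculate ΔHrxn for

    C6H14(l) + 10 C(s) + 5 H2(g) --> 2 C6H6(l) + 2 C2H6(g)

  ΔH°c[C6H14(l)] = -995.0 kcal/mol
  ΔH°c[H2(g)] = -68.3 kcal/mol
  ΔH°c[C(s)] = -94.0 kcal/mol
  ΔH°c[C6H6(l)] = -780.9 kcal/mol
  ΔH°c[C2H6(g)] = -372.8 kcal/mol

With combustion enthalpies, reactants minus products:
= [1·(-995.0) + 10·(-94.0) + 5·(-68.3)] − [2·(-780.9) + 2·(-372.8)]
= 30.9 kcal/mol

ΔHrxn = 30.9 kcal/mol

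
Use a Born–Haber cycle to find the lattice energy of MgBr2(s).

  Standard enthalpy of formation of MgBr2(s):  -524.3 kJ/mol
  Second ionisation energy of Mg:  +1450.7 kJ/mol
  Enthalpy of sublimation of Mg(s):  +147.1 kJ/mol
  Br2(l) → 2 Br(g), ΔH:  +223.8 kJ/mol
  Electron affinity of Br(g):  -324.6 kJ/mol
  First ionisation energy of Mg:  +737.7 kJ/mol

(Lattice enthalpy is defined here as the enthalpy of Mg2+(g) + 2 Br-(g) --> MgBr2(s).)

ΔHf° = 1·ΔHsub + 1·(ΣIE) + 1·D(Br2) + 2·EA + U
-524.3 = 1·(+147.1) + 1·(+2188.4) + 1·(+223.8) + 2·(-324.6) + U
U = -524.3 − (+1910.1) = -2434.4 kJ/mol

U = -2434.4 kJ/mol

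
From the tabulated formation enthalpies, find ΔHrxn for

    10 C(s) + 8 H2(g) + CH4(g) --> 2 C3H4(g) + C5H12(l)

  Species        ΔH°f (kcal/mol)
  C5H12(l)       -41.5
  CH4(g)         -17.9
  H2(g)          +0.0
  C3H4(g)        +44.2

ΔHrxn = 64.8 kcal/mol

ΔH°rxn = Σ nΔHf°(products) − Σ nΔHf°(reactants).
Products: 2·(+44.2) + 1·(-41.5) = +46.9
Reactants: 10·(+0.0) + 8·(+0.0) + 1·(-17.9) = -17.9
ΔHrxn = (+46.9) − (-17.9) = 64.8 kcal/mol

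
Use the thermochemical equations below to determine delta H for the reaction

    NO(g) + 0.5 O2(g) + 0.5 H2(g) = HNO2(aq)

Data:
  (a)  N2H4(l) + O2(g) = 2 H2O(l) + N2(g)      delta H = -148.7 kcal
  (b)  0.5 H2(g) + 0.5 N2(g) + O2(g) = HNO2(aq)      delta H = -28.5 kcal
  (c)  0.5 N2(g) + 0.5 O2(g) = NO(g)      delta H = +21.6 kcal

(a): not needed (H2O(l) appears nowhere else).
(b) as written (HNO2(aq) already on the product side): -28.5 kcal
(c) reversed (NO(g) must end up as a reactant): -21.6 kcal
Combining the equations, delta H = (1)·(-28.5) + (-1)·(+21.6) = -50.1 kcal

delta H = -50.1 kcal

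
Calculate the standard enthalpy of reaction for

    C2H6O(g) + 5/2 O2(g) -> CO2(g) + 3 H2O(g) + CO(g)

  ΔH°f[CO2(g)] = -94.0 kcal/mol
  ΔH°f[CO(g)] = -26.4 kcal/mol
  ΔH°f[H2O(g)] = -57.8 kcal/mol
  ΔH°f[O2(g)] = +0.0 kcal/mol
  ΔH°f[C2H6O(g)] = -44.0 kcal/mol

ΔH_rxn = -249.8 kcal/mol

ΔH°rxn = Σ nΔHf°(products) − Σ nΔHf°(reactants).
Products: 1·(-94.0) + 3·(-57.8) + 1·(-26.4) = -293.8
Reactants: 1·(-44.0) + 5/2·(+0.0) = -44.0
ΔH_rxn = (-293.8) − (-44.0) = -249.8 kcal/mol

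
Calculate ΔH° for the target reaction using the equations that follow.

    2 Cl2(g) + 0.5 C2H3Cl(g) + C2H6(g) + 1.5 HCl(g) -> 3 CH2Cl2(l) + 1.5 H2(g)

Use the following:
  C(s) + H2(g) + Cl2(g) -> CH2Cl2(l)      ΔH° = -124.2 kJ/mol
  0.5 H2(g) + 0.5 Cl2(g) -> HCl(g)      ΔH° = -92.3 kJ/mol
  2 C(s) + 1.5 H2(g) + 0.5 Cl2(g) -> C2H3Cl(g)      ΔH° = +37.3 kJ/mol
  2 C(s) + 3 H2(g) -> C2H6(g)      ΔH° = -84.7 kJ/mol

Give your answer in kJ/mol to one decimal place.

equation 1 × 3 (×3 to match 3 CH2Cl2(l) in the target): (3)·(-124.2) = -372.6 kJ/mol
equation 2 reversed and × 3/2 (HCl(g) must end up as a reactant; scale by 3/2 for the 3/2 HCl(g)): (-3/2)·(-92.3) = +138.45 kJ/mol
equation 3 reversed and × 1/2 (reverse to put C2H3Cl(g) on the reactant side; scale by 1/2 for the 1/2 C2H3Cl(g)): (-1/2)·(+37.3) = -18.65 kJ/mol
equation 4 reversed (reverse to put C2H6(g) on the reactant side): +84.7 kJ/mol
By Hess's law, ΔH° = (-372.6) + (+138.45) + (-18.65) + (+84.7) = -168.1 kJ/mol

ΔH° = -168.1 kJ/mol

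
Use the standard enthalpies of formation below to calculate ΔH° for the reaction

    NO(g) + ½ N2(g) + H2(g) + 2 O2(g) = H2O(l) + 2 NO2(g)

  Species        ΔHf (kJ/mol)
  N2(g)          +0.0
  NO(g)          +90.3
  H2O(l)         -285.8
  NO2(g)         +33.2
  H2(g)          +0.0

ΔH° = -309.7 kJ/mol

ΔH°rxn = Σ nΔHf°(products) − Σ nΔHf°(reactants).
Products: 1·(-285.8) + 2·(+33.2) = -219.4
Reactants: 1·(+90.3) + 1/2·(+0.0) + 1·(+0.0) + 2·(+0.0) = +90.3
ΔH° = (-219.4) − (+90.3) = -309.7 kJ/mol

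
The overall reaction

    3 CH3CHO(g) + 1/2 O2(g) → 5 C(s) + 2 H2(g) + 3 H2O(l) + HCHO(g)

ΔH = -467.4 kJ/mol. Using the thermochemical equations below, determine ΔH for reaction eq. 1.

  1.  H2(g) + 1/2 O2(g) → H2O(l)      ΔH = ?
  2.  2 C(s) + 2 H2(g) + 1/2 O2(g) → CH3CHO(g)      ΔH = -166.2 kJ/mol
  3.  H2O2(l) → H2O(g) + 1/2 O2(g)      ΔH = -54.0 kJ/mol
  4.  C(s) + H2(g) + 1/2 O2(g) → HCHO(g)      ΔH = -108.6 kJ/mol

ΔH = -285.8 kJ/mol

eq. 1 × 3: contributes 3·x
eq. 2 reversed and × 3: (-3)·(-166.2) = +498.6 kJ/mol
eq. 3: not needed.
eq. 4 as written: -108.6 kJ/mol
-467.4 = (+498.6) + (-108.6) + 3·x
x = (-467.4 − (+390.0)) / (3) = -285.8 kJ/mol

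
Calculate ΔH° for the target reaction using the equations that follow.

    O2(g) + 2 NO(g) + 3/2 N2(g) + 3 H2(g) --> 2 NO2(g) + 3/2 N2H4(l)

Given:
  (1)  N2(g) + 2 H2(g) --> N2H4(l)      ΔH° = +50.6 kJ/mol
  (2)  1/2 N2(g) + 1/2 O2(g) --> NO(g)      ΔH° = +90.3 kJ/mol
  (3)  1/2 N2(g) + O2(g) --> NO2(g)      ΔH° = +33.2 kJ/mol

(1) × 3/2 (×3/2 to match 3/2 N2H4(l) in the target): (3/2)·(+50.6) = +75.9 kJ/mol
(2) reversed and × 2 (NO(g) must end up as a reactant; scale by 2 for the 2 NO(g)): (-2)·(+90.3) = -180.6 kJ/mol
(3) × 2 (scale by 2 for the 2 NO2(g)): (2)·(+33.2) = +66.4 kJ/mol
ΔH° = (+75.9) + (-180.6) + (+66.4) = -38.3 kJ/mol

ΔH° = -38.3 kJ/mol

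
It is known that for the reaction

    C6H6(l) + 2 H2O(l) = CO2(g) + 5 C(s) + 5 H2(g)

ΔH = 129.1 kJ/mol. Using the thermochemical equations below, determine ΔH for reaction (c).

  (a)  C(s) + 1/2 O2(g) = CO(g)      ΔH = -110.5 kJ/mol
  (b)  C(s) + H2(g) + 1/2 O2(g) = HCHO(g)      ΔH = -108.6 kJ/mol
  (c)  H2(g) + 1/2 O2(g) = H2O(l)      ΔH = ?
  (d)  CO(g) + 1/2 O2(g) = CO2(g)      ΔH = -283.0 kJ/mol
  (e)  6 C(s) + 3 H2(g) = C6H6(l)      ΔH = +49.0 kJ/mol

(a) as written: -110.5 kJ/mol
(b): not needed (HCHO(g) appears nowhere else).
(c) reversed and × 2 (H2O(l) must end up as a reactant; ×2 to match 2 H2O(l) in the target): contributes −2·x
(d) as written (CO2(g) already on the product side): -283.0 kJ/mol
(e) reversed (C6H6(l) must end up as a reactant): -49.0 kJ/mol
+129.1 = (-110.5) + (-283.0) + (-49.0) − 2·x
x = (+129.1 − (-442.5)) / (-2) = -285.8 kJ/mol

ΔH = -285.8 kJ/mol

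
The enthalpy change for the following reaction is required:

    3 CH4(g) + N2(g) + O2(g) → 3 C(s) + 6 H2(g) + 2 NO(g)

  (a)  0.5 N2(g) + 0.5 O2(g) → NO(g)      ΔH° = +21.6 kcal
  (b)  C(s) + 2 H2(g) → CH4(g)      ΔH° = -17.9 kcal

(a) × 2: (2)·(+21.6) = +43.2 kcal
(b) reversed and × 3: (-3)·(-17.9) = +53.7 kcal
Combining the equations, ΔH° = (+43.2) + (+53.7) = 96.9 kcal

ΔH° = 96.9 kcal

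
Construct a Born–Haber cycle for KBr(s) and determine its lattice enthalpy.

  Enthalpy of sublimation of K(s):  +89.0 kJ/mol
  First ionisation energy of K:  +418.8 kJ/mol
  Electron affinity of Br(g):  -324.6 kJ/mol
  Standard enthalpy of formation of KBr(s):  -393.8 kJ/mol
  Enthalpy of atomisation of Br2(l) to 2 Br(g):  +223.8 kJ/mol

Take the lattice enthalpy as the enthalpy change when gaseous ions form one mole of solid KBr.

U = -688.9 kJ/mol

ΔHf° = 1·ΔHsub + 1·(ΣIE) + 1/2·D(Br2) + 1·EA + U
-393.8 = 1·(+89.0) + 1·(+418.8) + 1/2·(+223.8) + 1·(-324.6) + U
U = -393.8 − (+295.1) = -688.9 kJ/mol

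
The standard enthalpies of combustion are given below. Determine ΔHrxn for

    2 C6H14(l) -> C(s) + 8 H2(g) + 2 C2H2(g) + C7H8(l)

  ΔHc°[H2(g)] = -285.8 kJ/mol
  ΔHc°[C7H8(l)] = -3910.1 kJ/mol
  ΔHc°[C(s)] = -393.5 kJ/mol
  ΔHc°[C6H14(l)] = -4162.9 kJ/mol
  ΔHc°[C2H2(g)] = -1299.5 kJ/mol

ΔHrxn = 863.2 kJ/mol

Using ΔH = Σ nΔHc°(reactants) − Σ nΔHc°(products):
= [2·(-4162.9)] − [1·(-393.5) + 8·(-285.8) + 2·(-1299.5) + 1·(-3910.1)]
= 863.2 kJ/mol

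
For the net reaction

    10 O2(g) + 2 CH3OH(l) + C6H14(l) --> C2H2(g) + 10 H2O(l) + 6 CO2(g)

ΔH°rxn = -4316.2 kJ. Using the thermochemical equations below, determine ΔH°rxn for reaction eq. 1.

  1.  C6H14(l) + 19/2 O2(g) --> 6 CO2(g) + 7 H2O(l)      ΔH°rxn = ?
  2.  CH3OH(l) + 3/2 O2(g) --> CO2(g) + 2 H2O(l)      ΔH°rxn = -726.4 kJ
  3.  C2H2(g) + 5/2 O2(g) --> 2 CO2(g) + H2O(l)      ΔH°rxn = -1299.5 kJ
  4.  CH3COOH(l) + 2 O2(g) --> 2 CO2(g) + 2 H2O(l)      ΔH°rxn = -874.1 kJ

ΔH°rxn = -4162.9 kJ

eq. 1 as written: contributes x
eq. 2 × 2: (2)·(-726.4) = -1452.8 kJ
eq. 3 reversed: +1299.5 kJ
eq. 4: not needed.
-4316.2 = (-1452.8) + (+1299.5) + x
x = (-4316.2 − (-153.3)) / (1) = -4162.9 kJ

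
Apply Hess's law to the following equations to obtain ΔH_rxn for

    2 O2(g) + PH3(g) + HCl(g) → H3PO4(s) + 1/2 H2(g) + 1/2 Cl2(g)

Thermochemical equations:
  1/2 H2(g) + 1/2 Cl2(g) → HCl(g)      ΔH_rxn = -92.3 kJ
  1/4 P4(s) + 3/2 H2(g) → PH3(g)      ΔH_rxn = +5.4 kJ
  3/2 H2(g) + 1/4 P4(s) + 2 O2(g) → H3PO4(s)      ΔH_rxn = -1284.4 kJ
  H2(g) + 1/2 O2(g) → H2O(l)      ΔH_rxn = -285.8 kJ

ΔH_rxn = -1197.5 kJ

equation 1 reversed (reverse to put HCl(g) on the reactant side): +92.3 kJ
equation 2 reversed (PH3(g) must end up as a reactant): -5.4 kJ
equation 3 as written (H3PO4(s) already on the product side): -1284.4 kJ
equation 4: not needed (H2O(l) appears nowhere else).
ΔH_rxn = (-1)·(-92.3) + (-1)·(+5.4) + (1)·(-1284.4) = -1197.5 kJ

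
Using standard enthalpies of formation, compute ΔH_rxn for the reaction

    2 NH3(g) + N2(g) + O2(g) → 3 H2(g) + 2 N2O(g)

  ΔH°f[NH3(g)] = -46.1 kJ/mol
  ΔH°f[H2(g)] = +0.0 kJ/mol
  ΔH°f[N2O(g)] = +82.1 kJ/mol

ΔH_rxn = 256.4 kJ/mol

ΔH°rxn = Σ nΔHf°(products) − Σ nΔHf°(reactants).
Products: 3·(+0.0) + 2·(+82.1) = +164.2
Reactants: 2·(-46.1) + 1·(+0.0) + 1·(+0.0) = -92.2
ΔH_rxn = (+164.2) − (-92.2) = 256.4 kJ/mol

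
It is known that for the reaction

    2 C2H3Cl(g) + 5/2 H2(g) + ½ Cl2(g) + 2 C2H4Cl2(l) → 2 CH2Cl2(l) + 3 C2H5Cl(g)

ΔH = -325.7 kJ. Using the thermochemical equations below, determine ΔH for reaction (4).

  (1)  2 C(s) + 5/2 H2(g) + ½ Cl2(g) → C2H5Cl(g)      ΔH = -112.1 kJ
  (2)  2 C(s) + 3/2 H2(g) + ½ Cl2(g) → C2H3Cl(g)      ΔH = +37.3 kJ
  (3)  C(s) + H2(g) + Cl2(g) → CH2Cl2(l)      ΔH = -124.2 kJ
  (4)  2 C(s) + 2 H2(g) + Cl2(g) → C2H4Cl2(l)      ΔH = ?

ΔH = -166.8 kJ

(1) × 3 (scale by 3 for the 3 C2H5Cl(g)): (3)·(-112.1) = -336.3 kJ
(2) reversed and × 2 (reverse to put C2H3Cl(g) on the reactant side; scale by 2 for the 2 C2H3Cl(g)): (-2)·(+37.3) = -74.6 kJ
(3) × 2 (×2 to match 2 CH2Cl2(l) in the target): (2)·(-124.2) = -248.4 kJ
(4) reversed and × 2 (reverse to put C2H4Cl2(l) on the reactant side; scale by 2 for the 2 C2H4Cl2(l)): contributes −2·x
-325.7 = (-336.3) + (-74.6) + (-248.4) − 2·x
x = (-325.7 − (-659.3)) / (-2) = -166.8 kJ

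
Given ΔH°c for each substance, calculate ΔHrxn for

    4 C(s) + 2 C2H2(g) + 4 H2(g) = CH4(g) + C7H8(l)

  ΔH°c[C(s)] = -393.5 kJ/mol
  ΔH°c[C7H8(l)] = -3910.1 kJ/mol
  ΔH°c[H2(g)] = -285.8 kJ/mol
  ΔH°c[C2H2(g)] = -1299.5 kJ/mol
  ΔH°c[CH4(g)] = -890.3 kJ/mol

With combustion enthalpies, reactants minus products:
= [4·(-393.5) + 2·(-1299.5) + 4·(-285.8)] − [1·(-890.3) + 1·(-3910.1)]
= -515.8 kJ/mol

ΔHrxn = -515.8 kJ/mol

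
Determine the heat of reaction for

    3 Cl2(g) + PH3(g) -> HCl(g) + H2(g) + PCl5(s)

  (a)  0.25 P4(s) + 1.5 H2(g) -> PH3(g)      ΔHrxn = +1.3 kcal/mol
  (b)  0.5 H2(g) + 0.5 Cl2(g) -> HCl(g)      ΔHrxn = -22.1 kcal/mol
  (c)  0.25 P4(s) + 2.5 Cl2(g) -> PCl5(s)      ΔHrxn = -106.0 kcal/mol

(a) reversed: -1.3 kcal/mol
(b) as written: -22.1 kcal/mol
(c) as written: -106.0 kcal/mol
Since enthalpy is a state function, ΔHrxn = (-1)·(+1.3) + (1)·(-22.1) + (1)·(-106.0) = -129.4 kcal/mol

ΔHrxn = -129.4 kcal/mol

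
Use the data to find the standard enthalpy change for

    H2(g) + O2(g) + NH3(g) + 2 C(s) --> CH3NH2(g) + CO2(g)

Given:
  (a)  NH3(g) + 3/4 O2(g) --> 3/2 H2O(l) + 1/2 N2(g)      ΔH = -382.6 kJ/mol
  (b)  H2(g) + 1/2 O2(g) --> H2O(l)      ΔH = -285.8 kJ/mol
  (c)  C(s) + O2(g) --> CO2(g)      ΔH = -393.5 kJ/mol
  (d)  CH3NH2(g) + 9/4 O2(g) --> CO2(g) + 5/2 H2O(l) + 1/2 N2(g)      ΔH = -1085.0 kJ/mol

ΔH = -370.4 kJ/mol

(a) as written (NH3(g) already on the reactant side): -382.6 kJ/mol
(b) as written (H2(g) already on the reactant side): -285.8 kJ/mol
(c) × 2 (scale by 2 for the 2 C(s)): (2)·(-393.5) = -787.0 kJ/mol
(d) reversed (reverse to put CH3NH2(g) on the product side): +1085.0 kJ/mol
ΔH = (1)·(-382.6) + (1)·(-285.8) + (2)·(-393.5) + (-1)·(-1085.0) = -370.4 kJ/mol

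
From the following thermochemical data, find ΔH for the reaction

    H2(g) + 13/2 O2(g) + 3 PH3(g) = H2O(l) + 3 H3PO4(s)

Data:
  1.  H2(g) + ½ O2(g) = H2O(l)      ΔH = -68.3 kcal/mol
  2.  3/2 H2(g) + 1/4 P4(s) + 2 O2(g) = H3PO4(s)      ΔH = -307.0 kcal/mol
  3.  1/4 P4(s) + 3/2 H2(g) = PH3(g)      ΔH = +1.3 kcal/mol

ΔH = -993.2 kcal/mol

eq. 1 as written: -68.3 kcal/mol
eq. 2 × 3: (3)·(-307.0) = -921.0 kcal/mol
eq. 3 reversed and × 3: (-3)·(+1.3) = -3.9 kcal/mol
Since enthalpy is a state function, ΔH = (-68.3) + (-921.0) + (-3.9) = -993.2 kcal/mol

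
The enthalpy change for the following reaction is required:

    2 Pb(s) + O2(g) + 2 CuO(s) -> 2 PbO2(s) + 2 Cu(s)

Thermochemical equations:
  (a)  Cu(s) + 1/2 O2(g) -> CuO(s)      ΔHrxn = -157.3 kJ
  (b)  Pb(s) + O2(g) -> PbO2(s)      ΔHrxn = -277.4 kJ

(a) reversed and × 2: (-2)·(-157.3) = +314.6 kJ
(b) × 2: (2)·(-277.4) = -554.8 kJ
ΔHrxn = (-2)·(-157.3) + (2)·(-277.4) = -240.2 kJ

ΔHrxn = -240.2 kJ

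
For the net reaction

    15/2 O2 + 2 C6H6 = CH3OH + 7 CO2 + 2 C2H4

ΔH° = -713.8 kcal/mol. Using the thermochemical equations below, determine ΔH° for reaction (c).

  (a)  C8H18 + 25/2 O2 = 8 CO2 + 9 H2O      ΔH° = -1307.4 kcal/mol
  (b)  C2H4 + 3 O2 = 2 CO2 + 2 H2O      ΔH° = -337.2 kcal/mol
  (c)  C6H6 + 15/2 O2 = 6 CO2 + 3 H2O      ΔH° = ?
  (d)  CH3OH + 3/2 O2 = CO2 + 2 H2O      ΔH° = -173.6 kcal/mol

ΔH° = -780.9 kcal/mol

(a): not needed (C8H18 appears nowhere else).
(b) reversed and × 2 (reverse to put C2H4 on the product side; ×2 to match 2 C2H4 in the target): (-2)·(-337.2) = +674.4 kcal/mol
(c) × 2 (×2 to match 2 C6H6 in the target): contributes 2·x
(d) reversed (reverse to put CH3OH on the product side): +173.6 kcal/mol
-713.8 = (+674.4) + (+173.6) + 2·x
x = (-713.8 − (+848.0)) / (2) = -780.9 kcal/mol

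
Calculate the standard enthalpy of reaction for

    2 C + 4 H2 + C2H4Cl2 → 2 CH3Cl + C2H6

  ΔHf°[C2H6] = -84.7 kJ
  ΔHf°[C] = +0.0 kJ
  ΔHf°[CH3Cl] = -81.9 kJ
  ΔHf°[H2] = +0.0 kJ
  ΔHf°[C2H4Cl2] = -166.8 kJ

ΔH°rxn = Σ nΔHf°(products) − Σ nΔHf°(reactants).
Products: 2·(-81.9) + 1·(-84.7) = -248.5
Reactants: 2·(+0.0) + 4·(+0.0) + 1·(-166.8) = -166.8
ΔH_rxn = (-248.5) − (-166.8) = -81.7 kJ

ΔH_rxn = -81.7 kJ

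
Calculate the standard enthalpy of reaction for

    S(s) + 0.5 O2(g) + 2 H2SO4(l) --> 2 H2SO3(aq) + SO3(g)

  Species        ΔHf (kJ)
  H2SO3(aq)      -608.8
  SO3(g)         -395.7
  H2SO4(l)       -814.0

ΔHrxn = 14.7 kJ

Products: 2·(-608.8) + 1·(-395.7) = -1613.3
Reactants: 1·(+0.0) + 1/2·(+0.0) + 2·(-814.0) = -1628.0
ΔHrxn = (-1613.3) − (-1628.0) = 14.7 kJ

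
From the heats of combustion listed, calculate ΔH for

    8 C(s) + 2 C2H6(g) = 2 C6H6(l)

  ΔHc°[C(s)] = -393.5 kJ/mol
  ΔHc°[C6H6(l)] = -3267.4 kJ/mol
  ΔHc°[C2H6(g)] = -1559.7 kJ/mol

ΔH = 267.4 kJ/mol

Using ΔH = Σ nΔHc°(reactants) − Σ nΔHc°(products):
= [8·(-393.5) + 2·(-1559.7)] − [2·(-3267.4)]
= 267.4 kJ/mol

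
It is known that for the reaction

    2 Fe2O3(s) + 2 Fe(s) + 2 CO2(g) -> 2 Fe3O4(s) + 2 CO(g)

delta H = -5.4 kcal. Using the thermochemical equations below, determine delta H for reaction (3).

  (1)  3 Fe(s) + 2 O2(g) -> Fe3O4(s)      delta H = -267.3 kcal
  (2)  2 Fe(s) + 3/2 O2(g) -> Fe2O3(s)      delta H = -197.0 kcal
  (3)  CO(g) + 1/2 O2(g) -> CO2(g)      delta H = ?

delta H = -67.6 kcal

(1) × 2: (2)·(-267.3) = -534.6 kcal
(2) reversed and × 2: (-2)·(-197.0) = +394.0 kcal
(3) reversed and × 2: contributes −2·x
-5.4 = (-534.6) + (+394.0) − 2·x
x = (-5.4 − (-140.6)) / (-2) = -67.6 kcal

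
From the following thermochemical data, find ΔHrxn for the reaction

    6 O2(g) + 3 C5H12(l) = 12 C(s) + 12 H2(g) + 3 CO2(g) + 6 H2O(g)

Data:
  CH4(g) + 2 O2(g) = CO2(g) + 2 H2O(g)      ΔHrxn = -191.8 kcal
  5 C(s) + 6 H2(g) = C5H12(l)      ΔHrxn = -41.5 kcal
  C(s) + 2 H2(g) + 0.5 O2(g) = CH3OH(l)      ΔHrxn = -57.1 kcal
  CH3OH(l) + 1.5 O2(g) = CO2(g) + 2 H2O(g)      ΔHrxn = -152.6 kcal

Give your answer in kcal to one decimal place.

ΔHrxn = -504.6 kcal

equation 1: not needed.
equation 2 reversed and × 3: (-3)·(-41.5) = +124.5 kcal
equation 3 × 3: (3)·(-57.1) = -171.3 kcal
equation 4 × 3: (3)·(-152.6) = -457.8 kcal
Combining the equations, ΔHrxn = (-3)·(-41.5) + (3)·(-57.1) + (3)·(-152.6) = -504.6 kcal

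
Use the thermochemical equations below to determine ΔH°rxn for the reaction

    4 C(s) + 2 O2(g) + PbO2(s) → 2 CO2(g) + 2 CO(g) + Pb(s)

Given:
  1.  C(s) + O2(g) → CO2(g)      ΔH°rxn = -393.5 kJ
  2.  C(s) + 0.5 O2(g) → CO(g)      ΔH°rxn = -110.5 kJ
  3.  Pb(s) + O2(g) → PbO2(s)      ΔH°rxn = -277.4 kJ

eq. 1 × 2: (2)·(-393.5) = -787.0 kJ
eq. 2 × 2: (2)·(-110.5) = -221.0 kJ
eq. 3 reversed: +277.4 kJ
ΔH°rxn = (2)·(-393.5) + (2)·(-110.5) + (-1)·(-277.4) = -730.6 kJ

ΔH°rxn = -730.6 kJ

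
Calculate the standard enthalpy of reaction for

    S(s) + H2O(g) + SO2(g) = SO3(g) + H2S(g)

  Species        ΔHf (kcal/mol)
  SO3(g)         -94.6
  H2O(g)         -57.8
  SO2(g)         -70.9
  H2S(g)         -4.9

Products: 1·(-94.6) + 1·(-4.9) = -99.5
Reactants: 1·(+0.0) + 1·(-57.8) + 1·(-70.9) = -128.7
ΔH° = (-99.5) − (-128.7) = 29.2 kcal/mol

ΔH° = 29.2 kcal/mol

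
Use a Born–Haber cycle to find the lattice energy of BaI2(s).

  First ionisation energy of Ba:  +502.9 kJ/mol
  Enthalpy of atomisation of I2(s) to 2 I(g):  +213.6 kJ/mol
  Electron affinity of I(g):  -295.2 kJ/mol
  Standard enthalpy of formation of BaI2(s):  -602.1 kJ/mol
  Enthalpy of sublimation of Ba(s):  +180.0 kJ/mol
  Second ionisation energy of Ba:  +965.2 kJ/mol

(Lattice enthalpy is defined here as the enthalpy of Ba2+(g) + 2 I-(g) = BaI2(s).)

U = -1873.4 kJ/mol

ΔHf° = 1·ΔHsub + 1·(ΣIE) + 1·D(I2) + 2·EA + U
-602.1 = 1·(+180.0) + 1·(+1468.1) + 1·(+213.6) + 2·(-295.2) + U
U = -602.1 − (+1271.3) = -1873.4 kJ/mol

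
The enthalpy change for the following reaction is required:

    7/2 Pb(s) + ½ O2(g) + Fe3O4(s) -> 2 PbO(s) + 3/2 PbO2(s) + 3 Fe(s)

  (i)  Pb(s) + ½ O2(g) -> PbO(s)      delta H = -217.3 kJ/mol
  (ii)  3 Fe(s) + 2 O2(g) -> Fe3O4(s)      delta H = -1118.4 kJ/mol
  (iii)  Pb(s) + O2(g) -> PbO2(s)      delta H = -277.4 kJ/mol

delta H = 267.7 kJ/mol

(i) × 2 (×2 to match 2 PbO(s) in the target): (2)·(-217.3) = -434.6 kJ/mol
(ii) reversed (Fe3O4(s) must end up as a reactant): +1118.4 kJ/mol
(iii) × 3/2 (scale by 3/2 for the 3/2 PbO2(s)): (3/2)·(-277.4) = -416.1 kJ/mol
delta H = (-434.6) + (+1118.4) + (-416.1) = 267.7 kJ/mol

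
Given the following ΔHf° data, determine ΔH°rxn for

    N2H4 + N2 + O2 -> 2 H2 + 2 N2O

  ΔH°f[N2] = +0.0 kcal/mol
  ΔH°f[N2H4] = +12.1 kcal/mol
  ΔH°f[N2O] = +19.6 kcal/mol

ΔH°rxn = 27.1 kcal/mol

ΔH°rxn = Σ nΔHf°(products) − Σ nΔHf°(reactants).
Products: 2·(+0.0) + 2·(+19.6) = +39.2
Reactants: 1·(+12.1) + 1·(+0.0) + 1·(+0.0) = +12.1
ΔH°rxn = (+39.2) − (+12.1) = 27.1 kcal/mol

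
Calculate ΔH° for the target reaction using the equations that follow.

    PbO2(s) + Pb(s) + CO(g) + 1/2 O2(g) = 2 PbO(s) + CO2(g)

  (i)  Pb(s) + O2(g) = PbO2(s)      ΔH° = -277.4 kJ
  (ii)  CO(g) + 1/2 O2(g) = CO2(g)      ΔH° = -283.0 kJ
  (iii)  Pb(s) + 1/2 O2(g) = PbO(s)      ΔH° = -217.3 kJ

ΔH° = -440.2 kJ

(i) reversed: +277.4 kJ
(ii) as written: -283.0 kJ
(iii) × 2: (2)·(-217.3) = -434.6 kJ
Since enthalpy is a state function, ΔH° = (-1)·(-277.4) + (1)·(-283.0) + (2)·(-217.3) = -440.2 kJ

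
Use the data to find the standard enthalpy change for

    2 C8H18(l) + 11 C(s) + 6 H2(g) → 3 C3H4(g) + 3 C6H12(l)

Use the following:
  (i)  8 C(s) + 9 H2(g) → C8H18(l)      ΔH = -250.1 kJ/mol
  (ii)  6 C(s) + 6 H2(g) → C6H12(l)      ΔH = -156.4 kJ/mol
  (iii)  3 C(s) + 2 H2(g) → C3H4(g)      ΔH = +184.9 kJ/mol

ΔH = 585.7 kJ/mol

(i) reversed and × 2: (-2)·(-250.1) = +500.2 kJ/mol
(ii) × 3: (3)·(-156.4) = -469.2 kJ/mol
(iii) × 3: (3)·(+184.9) = +554.7 kJ/mol
By Hess's law, ΔH = (+500.2) + (-469.2) + (+554.7) = 585.7 kJ/mol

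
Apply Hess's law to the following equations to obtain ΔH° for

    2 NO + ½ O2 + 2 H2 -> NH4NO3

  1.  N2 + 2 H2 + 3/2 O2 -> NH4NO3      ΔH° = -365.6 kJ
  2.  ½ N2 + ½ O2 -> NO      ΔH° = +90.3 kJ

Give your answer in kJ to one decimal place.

eq. 1 as written: -365.6 kJ
eq. 2 reversed and × 2: (-2)·(+90.3) = -180.6 kJ
ΔH° = (1)·(-365.6) + (-2)·(+90.3) = -546.2 kJ

ΔH° = -546.2 kJ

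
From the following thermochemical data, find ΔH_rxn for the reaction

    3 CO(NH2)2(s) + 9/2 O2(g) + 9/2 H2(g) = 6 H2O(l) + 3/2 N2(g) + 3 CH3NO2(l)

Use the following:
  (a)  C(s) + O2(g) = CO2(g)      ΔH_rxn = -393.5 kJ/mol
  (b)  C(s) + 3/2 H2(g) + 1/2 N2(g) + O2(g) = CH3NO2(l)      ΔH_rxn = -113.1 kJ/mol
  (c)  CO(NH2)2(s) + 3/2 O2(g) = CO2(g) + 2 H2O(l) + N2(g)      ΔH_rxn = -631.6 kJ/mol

ΔH_rxn = -1053.6 kJ/mol

(a) reversed and × 3: (-3)·(-393.5) = +1180.5 kJ/mol
(b) × 3 (scale by 3 for the 3 CH3NO2(l)): (3)·(-113.1) = -339.3 kJ/mol
(c) × 3 (scale by 3 for the 3 CO(NH2)2(s)): (3)·(-631.6) = -1894.8 kJ/mol
Since enthalpy is a state function, ΔH_rxn = (-3)·(-393.5) + (3)·(-113.1) + (3)·(-631.6) = -1053.6 kJ/mol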